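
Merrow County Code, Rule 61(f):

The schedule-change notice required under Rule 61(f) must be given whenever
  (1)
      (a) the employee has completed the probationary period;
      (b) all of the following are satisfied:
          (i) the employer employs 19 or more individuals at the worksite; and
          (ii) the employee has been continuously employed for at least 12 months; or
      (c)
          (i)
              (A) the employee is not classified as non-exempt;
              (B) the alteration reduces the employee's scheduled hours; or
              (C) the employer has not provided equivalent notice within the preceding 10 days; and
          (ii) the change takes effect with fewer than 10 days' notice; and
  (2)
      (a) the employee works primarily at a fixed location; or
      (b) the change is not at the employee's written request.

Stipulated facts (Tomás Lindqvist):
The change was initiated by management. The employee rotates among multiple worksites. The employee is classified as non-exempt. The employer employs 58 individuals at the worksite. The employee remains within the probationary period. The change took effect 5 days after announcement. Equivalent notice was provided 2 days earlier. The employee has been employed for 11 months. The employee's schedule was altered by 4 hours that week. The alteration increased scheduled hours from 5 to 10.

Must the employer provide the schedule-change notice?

No — not required.

(a) past probation — fails.
(i) ≥ 19 at site — met.
(ii) tenure ≥ 12 mo. — fails.
(b) = T AND F = false.
(A) not (non-exempt) — not met.
(B) hours reduced — fails.
(C) no recent notice — not satisfied.
(i): F OR F OR F → false.
(ii) < 10 days' notice — met.
(c) = F AND T = false.
(1) = F OR F OR F = false.
(a) fixed location — not met.
(b) not employee-requested — satisfied.
(2): F OR T → true.
Overall: F AND T → false.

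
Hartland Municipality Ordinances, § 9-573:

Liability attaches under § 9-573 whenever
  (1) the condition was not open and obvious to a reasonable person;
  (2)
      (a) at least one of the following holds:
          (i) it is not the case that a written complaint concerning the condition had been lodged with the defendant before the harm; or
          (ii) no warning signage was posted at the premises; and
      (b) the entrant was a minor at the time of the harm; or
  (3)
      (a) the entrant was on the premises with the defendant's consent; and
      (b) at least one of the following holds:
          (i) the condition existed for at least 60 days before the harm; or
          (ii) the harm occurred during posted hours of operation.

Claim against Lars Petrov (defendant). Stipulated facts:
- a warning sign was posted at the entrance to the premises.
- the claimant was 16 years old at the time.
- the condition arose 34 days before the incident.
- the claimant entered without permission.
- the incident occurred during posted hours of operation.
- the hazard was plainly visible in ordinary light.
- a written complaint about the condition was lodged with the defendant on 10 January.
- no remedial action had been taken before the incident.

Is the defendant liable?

No — not liable.

(1) not open/obvious — not satisfied.
(i) not (complaint lodged) — not met.
(ii) no signage posted — not met.
(a): F OR F → false.
(b) entrant a minor — met.
(2) = F AND T = false.
(a) consent to enter — not satisfied.
(i) condition ≥60 days old — fails.
(ii) during posted hours — holds.
(b) = F OR T = true.
So (3) is not satisfied (F AND T).
Overall: F OR F OR F → false.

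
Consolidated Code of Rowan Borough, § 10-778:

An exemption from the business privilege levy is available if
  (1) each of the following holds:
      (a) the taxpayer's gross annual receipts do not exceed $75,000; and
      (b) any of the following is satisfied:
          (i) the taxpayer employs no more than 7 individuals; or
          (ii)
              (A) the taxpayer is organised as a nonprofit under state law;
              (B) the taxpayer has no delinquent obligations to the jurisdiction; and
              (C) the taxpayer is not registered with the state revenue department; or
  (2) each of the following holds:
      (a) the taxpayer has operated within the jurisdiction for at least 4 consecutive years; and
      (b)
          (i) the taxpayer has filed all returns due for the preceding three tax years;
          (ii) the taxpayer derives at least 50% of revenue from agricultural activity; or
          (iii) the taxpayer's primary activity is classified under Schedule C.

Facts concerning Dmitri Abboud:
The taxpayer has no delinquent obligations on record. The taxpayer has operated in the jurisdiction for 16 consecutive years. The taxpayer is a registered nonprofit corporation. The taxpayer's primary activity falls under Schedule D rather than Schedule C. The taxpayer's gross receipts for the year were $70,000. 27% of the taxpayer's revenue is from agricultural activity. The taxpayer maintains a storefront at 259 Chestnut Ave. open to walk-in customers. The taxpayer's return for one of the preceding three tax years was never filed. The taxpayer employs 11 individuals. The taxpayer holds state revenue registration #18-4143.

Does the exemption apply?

(a) receipts ≤ $75,000 — holds.
(i) ≤ 7 employees — not satisfied.
(A) nonprofit — satisfied.
(B) no delinquency — met.
(C) not (state-registered) — not satisfied.
(ii): T AND T AND F → false.
So (b) is not satisfied (F OR F).
So (1) is not satisfied (T AND F).
(a) ≥ 4 yrs in jurisdiction — met.
(i) returns current — not satisfied.
(ii) ≥50% agricultural — not satisfied.
(iii) Schedule C activity — not satisfied.
So (b) is not satisfied (F OR F OR F).
(2) = T AND F = false.
So Overall is not satisfied (F OR F).

No — not exempt.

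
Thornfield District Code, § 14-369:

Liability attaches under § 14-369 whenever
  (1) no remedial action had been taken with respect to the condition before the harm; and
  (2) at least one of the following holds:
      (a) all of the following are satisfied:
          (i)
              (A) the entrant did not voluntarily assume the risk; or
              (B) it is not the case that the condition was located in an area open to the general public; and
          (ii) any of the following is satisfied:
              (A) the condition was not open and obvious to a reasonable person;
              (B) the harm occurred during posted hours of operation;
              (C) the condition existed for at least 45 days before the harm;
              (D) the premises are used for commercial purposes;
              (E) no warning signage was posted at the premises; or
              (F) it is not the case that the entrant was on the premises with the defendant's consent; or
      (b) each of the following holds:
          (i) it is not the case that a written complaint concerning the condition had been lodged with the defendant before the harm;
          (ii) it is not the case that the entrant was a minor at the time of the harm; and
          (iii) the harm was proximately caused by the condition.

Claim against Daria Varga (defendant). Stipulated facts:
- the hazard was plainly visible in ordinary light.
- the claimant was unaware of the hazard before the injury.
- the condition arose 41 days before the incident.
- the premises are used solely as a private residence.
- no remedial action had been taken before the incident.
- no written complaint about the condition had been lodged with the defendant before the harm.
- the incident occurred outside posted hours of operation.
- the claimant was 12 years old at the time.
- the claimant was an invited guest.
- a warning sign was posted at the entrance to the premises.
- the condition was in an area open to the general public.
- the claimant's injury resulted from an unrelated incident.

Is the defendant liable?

No — not liable.

(1) no remedial action — holds.
(A) no assumed risk — met.
(B) not (public area) — not met.
(i) = T OR F = true.
(A) not open/obvious — fails.
(B) during posted hours — fails.
(C) condition ≥45 days old — fails.
(D) commercial use — not met.
(E) no signage posted — not satisfied.
(F) not (consent to enter) — fails.
(ii) = F OR F OR F OR F OR F OR F = false.
(a): T AND F → false.
(i) not (complaint lodged) — holds.
(ii) not (entrant a minor) — not satisfied.
(iii) proximate cause — not satisfied.
(b) = T AND F AND F = false.
(2) = F OR F = false.
Overall = T AND F = false.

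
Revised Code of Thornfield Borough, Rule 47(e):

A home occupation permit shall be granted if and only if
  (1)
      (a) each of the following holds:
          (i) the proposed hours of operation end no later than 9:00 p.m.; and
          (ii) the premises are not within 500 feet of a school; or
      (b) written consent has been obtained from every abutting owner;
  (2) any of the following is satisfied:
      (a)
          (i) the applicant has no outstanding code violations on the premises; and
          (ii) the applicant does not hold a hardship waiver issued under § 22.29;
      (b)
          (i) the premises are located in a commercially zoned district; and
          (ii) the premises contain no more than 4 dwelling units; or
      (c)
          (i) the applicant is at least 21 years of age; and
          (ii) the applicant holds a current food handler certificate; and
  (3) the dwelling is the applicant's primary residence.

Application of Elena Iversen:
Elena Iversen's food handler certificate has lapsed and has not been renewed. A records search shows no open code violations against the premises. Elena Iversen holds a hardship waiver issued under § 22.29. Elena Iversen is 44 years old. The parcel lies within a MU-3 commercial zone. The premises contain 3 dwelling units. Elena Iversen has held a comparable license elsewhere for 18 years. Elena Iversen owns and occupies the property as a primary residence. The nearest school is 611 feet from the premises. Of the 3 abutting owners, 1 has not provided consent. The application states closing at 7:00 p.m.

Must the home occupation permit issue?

Yes — granted.

(i) closes by 9 p.m. — satisfied.
(ii) ≥500 ft from school — holds.
So (a) is satisfied (T AND T).
(b) all abutters consent — not met.
(1): T OR F → true.
(i) no code violations — holds.
(ii) not (hardship waiver) — not met.
(a): T AND F → false.
(i) commercially zoned — holds.
(ii) ≤ 4 units — satisfied.
(b) = T AND T = true.
(i) age ≥ 21 — satisfied.
(ii) food handler cert. — not met.
(c): T AND F → false.
(2): F OR T OR F → true.
(3) primary residence — satisfied.
So Overall is satisfied (T AND T AND T).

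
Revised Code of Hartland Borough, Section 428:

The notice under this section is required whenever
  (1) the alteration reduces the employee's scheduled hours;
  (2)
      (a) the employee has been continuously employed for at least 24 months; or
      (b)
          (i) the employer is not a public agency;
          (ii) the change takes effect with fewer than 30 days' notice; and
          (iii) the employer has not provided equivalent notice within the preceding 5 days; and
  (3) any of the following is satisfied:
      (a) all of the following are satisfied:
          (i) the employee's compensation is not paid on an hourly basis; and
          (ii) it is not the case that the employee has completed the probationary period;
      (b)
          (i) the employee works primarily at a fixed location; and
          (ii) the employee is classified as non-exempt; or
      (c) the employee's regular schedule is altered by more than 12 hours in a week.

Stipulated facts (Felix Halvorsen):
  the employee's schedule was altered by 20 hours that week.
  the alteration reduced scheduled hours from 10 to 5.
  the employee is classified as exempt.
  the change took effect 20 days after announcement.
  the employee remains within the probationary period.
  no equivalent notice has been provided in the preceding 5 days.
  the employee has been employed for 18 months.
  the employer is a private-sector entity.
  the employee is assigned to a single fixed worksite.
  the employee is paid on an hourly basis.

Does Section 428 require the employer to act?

Yes — required.

(1) hours reduced — holds.
(a) tenure ≥ 24 mo. — fails.
(i) not (public agency) — satisfied.
(ii) < 30 days' notice — met.
(iii) no recent notice — holds.
(b) = T AND T AND T = true.
(2) = F OR T = true.
(i) not (hourly-paid) — not satisfied.
(ii) not (past probation) — satisfied.
So (a) is not satisfied (F AND T).
(i) fixed location — satisfied.
(ii) non-exempt — fails.
(b): T AND F → false.
(c) schedule shift > 12h — satisfied.
(3) = F OR F OR T = true.
Overall: T AND T AND T → true.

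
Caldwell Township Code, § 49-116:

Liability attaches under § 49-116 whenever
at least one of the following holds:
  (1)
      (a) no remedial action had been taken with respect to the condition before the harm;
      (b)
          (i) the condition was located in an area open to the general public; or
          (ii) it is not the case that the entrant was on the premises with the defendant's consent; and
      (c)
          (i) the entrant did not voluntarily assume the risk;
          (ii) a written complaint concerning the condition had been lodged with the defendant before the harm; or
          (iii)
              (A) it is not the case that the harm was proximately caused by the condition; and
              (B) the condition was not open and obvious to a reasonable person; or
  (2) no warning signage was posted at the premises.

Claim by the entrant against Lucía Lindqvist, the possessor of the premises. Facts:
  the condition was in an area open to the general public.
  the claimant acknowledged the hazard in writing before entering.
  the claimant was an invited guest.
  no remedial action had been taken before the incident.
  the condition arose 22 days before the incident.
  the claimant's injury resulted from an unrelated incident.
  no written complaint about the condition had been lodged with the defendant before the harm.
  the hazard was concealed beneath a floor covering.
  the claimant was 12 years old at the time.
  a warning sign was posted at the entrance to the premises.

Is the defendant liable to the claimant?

(a) no remedial action — satisfied.
(i) public area — met.
(ii) not (consent to enter) — not satisfied.
(b) = T OR F = true.
(i) no assumed risk — fails.
(ii) complaint lodged — fails.
(A) not (proximate cause) — holds.
(B) not open/obvious — holds.
(iii): T AND T → true.
(c) = F OR F OR T = true.
So (1) is satisfied (T AND T AND T).
(2) no signage posted — fails.
So Overall is satisfied (T OR F).

Yes — liable.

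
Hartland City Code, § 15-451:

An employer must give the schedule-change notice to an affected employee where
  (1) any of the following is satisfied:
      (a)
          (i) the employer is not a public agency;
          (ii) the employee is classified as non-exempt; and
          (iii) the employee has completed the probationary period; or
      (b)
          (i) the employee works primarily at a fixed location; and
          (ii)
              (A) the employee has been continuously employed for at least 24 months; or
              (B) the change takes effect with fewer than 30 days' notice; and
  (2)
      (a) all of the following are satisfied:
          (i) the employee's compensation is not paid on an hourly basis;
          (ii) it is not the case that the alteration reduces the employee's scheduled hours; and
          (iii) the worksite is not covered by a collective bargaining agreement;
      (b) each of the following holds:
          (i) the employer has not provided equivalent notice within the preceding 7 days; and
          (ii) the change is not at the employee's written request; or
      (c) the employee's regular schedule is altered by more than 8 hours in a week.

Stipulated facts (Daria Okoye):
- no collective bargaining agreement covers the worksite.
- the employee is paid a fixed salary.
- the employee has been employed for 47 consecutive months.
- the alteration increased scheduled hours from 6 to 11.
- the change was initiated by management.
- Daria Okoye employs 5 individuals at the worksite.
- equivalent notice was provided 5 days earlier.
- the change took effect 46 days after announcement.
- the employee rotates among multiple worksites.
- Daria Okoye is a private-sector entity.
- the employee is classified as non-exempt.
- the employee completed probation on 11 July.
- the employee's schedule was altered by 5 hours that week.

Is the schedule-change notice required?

Yes — required.

(i) not (public agency) — holds.
(ii) non-exempt — satisfied.
(iii) past probation — satisfied.
(a) = T AND T AND T = true.
(i) fixed location — not met.
(A) tenure ≥ 24 mo. — holds.
(B) < 30 days' notice — not satisfied.
(ii) = T OR F = true.
So (b) is not satisfied (F AND T).
(1): T OR F → true.
(i) not (hourly-paid) — holds.
(ii) not (hours reduced) — satisfied.
(iii) no CBA — met.
So (a) is satisfied (T AND T AND T).
(i) no recent notice — not satisfied.
(ii) not employee-requested — satisfied.
(b): F AND T → false.
(c) schedule shift > 8h — fails.
(2) = T OR F OR F = true.
So Overall is satisfied (T AND T).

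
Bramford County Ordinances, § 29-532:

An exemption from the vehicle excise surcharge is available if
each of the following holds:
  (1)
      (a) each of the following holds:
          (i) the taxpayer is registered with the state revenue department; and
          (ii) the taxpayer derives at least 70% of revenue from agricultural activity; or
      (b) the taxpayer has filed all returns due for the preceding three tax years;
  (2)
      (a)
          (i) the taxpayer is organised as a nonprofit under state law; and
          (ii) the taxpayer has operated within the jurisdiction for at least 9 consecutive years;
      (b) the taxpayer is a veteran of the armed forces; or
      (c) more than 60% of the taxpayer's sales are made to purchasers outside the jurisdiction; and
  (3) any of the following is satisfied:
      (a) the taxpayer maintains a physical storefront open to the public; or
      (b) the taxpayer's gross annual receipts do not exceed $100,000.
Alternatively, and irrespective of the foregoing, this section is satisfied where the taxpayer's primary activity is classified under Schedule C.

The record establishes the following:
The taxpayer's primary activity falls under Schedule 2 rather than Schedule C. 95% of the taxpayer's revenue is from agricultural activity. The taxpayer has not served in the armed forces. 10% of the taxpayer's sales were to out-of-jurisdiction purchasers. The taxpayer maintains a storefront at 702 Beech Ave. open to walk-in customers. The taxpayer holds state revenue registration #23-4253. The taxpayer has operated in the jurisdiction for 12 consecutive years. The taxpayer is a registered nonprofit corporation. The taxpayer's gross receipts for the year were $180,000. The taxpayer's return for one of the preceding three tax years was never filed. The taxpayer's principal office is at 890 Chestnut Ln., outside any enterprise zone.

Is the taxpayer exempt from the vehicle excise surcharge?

Yes — exempt.

(i) state-registered — met.
(ii) ≥70% agricultural — holds.
(a) = T AND T = true.
(b) returns current — not met.
So (1) is satisfied (T OR F).
(i) nonprofit — met.
(ii) ≥ 9 yrs in jurisdiction — satisfied.
(a) = T AND T = true.
(b) veteran — not satisfied.
(c) >60% out-of-jur. sales — fails.
So (2) is satisfied (T OR F OR F).
(a) has storefront — holds.
(b) receipts ≤ $100,000 — fails.
So (3) is satisfied (T OR F).
So Overall is satisfied (T AND T AND T).
Exception (Schedule C activity) — not satisfied.
Result: main true OR exception false → true.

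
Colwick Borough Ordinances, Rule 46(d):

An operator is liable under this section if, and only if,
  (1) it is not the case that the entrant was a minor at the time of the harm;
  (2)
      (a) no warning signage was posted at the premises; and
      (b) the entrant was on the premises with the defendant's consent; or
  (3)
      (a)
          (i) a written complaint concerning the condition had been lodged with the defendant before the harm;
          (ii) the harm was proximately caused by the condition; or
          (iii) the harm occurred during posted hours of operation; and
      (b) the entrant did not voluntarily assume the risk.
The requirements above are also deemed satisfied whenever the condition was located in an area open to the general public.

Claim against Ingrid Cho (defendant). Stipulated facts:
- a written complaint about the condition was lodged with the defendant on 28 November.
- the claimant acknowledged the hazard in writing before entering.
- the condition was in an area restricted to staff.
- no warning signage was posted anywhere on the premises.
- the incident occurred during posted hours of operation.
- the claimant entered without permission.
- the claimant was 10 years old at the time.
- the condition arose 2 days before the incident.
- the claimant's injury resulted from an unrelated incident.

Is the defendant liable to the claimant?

No — not liable.

(1) not (entrant a minor) — not satisfied.
(a) no signage posted — holds.
(b) consent to enter — fails.
(2): T AND F → false.
(i) complaint lodged — holds.
(ii) proximate cause — fails.
(iii) during posted hours — holds.
(a): T OR F OR T → true.
(b) no assumed risk — not met.
(3) = T AND F = false.
Overall = F OR F OR F = false.
Exception (public area) — not satisfied.
Result: main false OR exception false → false.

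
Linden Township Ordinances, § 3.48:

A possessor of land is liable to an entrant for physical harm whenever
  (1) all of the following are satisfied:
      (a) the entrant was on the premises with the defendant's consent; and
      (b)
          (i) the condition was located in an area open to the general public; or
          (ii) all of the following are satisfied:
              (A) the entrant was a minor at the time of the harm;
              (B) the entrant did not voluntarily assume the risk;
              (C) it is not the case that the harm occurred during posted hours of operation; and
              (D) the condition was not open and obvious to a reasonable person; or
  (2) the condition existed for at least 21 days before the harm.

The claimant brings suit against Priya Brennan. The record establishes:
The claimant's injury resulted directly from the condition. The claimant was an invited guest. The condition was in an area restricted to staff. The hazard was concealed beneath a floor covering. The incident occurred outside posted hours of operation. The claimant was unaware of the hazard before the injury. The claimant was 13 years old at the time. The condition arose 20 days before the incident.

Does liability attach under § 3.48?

(a) consent to enter — holds.
(i) public area — not met.
(A) entrant a minor — holds.
(B) no assumed risk — met.
(C) not (during posted hours) — met.
(D) not open/obvious — satisfied.
(ii): T AND T AND T AND T → true.
(b) = F OR T = true.
So (1) is satisfied (T AND T).
(2) condition ≥21 days old — fails.
Overall = T OR F = true.

Yes — liable.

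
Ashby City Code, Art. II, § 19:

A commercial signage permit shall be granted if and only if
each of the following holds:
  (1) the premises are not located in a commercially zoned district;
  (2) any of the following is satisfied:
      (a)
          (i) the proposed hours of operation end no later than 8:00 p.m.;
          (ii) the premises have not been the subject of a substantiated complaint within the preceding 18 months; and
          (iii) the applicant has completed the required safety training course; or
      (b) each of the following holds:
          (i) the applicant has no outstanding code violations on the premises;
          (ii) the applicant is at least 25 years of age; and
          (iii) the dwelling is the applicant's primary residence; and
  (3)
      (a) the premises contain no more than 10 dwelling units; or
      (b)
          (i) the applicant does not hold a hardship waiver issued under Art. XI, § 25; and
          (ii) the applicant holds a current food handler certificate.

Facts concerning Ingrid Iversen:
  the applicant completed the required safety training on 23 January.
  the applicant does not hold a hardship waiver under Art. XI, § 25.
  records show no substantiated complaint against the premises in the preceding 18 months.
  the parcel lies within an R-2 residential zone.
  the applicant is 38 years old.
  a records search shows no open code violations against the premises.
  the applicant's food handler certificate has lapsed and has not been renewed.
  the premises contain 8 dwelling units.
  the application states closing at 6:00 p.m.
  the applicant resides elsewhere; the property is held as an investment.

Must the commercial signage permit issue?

Yes — granted.

(1) not (commercially zoned) — satisfied.
(i) closes by 8 p.m. — met.
(ii) no complaint in 18 mo. — met.
(iii) safety training — satisfied.
(a) = T AND T AND T = true.
(i) no code violations — holds.
(ii) age ≥ 25 — satisfied.
(iii) primary residence — not met.
So (b) is not satisfied (T AND T AND F).
(2): T OR F → true.
(a) ≤ 10 units — holds.
(i) not (hardship waiver) — satisfied.
(ii) food handler cert. — not satisfied.
(b): T AND F → false.
(3): T OR F → true.
So Overall is satisfied (T AND T AND T).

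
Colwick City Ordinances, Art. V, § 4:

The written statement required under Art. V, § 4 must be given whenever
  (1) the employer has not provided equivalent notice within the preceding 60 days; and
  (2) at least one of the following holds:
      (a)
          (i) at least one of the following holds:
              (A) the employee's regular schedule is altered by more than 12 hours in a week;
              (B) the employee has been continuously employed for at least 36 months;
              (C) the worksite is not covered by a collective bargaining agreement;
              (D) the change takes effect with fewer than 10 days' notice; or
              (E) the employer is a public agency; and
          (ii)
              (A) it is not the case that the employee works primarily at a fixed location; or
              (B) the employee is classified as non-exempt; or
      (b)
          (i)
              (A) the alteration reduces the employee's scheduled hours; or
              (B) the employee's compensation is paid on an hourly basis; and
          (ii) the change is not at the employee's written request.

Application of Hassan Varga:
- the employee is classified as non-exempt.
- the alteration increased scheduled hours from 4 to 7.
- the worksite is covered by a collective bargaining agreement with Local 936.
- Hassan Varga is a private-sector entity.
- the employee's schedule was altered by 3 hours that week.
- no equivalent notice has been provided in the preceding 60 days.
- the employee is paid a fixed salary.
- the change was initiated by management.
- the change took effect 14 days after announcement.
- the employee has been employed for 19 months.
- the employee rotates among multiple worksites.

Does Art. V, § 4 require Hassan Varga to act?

No — not required.

(1) no recent notice — satisfied.
(A) schedule shift > 12h — not met.
(B) tenure ≥ 36 mo. — not met.
(C) no CBA — not met.
(D) < 10 days' notice — not satisfied.
(E) public agency — fails.
(i): F OR F OR F OR F OR F → false.
(A) not (fixed location) — satisfied.
(B) non-exempt — met.
So (ii) is satisfied (T OR T).
So (a) is not satisfied (F AND T).
(A) hours reduced — not satisfied.
(B) hourly-paid — not met.
So (i) is not satisfied (F OR F).
(ii) not employee-requested — met.
So (b) is not satisfied (F AND T).
(2) = F OR F = false.
Overall: T AND F → false.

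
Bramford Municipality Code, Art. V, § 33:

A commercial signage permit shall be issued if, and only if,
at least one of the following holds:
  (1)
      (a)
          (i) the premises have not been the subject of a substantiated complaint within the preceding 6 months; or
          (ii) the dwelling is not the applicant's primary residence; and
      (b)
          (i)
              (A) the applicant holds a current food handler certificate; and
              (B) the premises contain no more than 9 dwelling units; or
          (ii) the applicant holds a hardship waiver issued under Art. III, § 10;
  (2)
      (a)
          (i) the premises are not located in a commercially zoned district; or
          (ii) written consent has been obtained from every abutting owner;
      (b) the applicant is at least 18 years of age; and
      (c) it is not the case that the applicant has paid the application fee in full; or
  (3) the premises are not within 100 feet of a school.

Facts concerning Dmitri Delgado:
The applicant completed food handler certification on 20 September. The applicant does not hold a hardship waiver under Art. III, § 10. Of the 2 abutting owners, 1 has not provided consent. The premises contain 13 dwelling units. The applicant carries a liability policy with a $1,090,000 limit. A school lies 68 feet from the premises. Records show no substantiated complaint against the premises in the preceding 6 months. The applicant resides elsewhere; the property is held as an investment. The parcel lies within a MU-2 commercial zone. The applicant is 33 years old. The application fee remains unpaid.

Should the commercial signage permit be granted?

(i) no complaint in 6 mo. — met.
(ii) not (primary residence) — satisfied.
(a): T OR T → true.
(A) food handler cert. — holds.
(B) ≤ 9 units — not met.
(i) = T AND F = false.
(ii) hardship waiver — not met.
So (b) is not satisfied (F OR F).
(1): T AND F → false.
(i) not (commercially zoned) — not met.
(ii) all abutters consent — fails.
(a): F OR F → false.
(b) age ≥ 18 — met.
(c) not (fee paid) — met.
So (2) is not satisfied (F AND T AND T).
(3) ≥100 ft from school — not satisfied.
Overall: F OR F OR F → false.

No — denied.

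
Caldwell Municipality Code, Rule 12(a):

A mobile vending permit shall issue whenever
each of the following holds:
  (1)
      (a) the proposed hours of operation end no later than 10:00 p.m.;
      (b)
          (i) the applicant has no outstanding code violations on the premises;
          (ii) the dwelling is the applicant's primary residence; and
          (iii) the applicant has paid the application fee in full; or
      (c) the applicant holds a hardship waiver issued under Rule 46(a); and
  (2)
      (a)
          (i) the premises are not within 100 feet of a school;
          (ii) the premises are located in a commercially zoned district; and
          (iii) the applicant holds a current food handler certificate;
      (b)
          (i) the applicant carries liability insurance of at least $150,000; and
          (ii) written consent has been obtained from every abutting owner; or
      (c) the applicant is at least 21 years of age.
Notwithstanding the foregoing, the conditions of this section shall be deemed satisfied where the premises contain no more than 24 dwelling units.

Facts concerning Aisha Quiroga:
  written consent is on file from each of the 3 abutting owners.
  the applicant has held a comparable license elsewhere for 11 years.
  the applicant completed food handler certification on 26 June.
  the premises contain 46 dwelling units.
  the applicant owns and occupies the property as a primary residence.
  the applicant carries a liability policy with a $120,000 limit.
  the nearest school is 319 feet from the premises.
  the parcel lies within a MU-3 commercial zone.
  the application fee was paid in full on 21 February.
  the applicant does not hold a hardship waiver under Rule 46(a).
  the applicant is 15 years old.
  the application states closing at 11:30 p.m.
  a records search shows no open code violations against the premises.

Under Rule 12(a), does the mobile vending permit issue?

(a) closes by 10 p.m. — not met.
(i) no code violations — met.
(ii) primary residence — satisfied.
(iii) fee paid — satisfied.
So (b) is satisfied (T AND T AND T).
(c) hardship waiver — fails.
(1) = F OR T OR F = true.
(i) ≥100 ft from school — holds.
(ii) commercially zoned — satisfied.
(iii) food handler cert. — holds.
(a): T AND T AND T → true.
(i) insurance ≥ $150,000 — not satisfied.
(ii) all abutters consent — satisfied.
(b): F AND T → false.
(c) age ≥ 21 — not met.
So (2) is satisfied (T OR F OR F).
Overall: T AND T → true.
Exception (≤ 24 units) — not satisfied.
Result: main true OR exception false → true.

Yes — granted.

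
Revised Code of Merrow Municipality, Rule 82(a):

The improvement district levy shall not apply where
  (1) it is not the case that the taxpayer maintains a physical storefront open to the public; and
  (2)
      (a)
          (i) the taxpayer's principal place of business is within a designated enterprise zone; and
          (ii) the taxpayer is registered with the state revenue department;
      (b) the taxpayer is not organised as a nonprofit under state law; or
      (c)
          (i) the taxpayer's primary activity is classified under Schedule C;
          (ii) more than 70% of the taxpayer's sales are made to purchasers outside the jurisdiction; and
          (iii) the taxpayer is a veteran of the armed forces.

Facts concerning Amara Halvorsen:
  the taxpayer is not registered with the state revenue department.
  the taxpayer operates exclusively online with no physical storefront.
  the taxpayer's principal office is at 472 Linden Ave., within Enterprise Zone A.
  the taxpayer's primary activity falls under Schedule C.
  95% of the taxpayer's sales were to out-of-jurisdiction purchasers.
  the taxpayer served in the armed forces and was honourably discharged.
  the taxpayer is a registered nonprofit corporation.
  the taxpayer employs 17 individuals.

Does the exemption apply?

(1) not (has storefront) — satisfied.
(i) in enterprise zone — holds.
(ii) state-registered — not satisfied.
So (a) is not satisfied (T AND F).
(b) not (nonprofit) — not satisfied.
(i) Schedule C activity — holds.
(ii) >70% out-of-jur. sales — met.
(iii) veteran — satisfied.
(c) = T AND T AND T = true.
(2) = F OR F OR T = true.
Overall = T AND T = true.

Yes — exempt.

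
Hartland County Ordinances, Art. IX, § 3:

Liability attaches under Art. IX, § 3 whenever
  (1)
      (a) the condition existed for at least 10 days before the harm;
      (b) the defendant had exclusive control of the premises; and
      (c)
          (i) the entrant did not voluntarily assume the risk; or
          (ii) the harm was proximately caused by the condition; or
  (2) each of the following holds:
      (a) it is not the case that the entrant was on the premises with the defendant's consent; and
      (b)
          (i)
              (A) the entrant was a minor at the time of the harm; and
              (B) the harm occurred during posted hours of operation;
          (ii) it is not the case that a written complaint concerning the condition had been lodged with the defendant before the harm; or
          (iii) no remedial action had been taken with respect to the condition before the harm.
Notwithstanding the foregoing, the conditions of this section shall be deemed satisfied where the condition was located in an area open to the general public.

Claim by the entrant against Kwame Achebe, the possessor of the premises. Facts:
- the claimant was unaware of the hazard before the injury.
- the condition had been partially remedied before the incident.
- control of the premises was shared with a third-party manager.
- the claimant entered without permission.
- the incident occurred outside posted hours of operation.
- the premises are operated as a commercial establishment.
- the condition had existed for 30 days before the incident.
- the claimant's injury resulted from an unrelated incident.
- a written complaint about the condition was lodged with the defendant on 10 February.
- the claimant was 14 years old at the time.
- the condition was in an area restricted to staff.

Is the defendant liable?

No — not liable.

(a) condition ≥10 days old — satisfied.
(b) exclusive control — fails.
(i) no assumed risk — satisfied.
(ii) proximate cause — fails.
So (c) is satisfied (T OR F).
(1): T AND F AND T → false.
(a) not (consent to enter) — met.
(A) entrant a minor — satisfied.
(B) during posted hours — not met.
(i): T AND F → false.
(ii) not (complaint lodged) — fails.
(iii) no remedial action — not met.
So (b) is not satisfied (F OR F OR F).
So (2) is not satisfied (T AND F).
So Overall is not satisfied (F OR F).
Exception (public area) — not satisfied.
Result: main false OR exception false → false.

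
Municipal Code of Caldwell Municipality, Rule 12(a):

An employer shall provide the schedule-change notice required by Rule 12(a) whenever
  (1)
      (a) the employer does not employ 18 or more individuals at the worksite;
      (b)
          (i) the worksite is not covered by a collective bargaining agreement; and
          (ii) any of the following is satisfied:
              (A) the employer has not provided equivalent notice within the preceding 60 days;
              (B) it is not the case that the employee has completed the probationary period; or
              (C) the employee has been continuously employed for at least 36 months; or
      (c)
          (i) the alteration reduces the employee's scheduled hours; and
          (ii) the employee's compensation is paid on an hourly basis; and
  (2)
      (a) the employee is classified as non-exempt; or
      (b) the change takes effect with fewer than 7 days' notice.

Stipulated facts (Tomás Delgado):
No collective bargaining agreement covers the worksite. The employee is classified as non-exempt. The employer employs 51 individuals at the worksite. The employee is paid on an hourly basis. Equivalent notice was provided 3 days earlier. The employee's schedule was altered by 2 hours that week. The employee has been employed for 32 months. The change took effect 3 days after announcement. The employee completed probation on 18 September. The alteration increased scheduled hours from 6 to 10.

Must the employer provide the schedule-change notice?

No — not required.

(a) not (≥ 18 at site) — fails.
(i) no CBA — met.
(A) no recent notice — not met.
(B) not (past probation) — not satisfied.
(C) tenure ≥ 36 mo. — not satisfied.
(ii) = F OR F OR F = false.
(b): T AND F → false.
(i) hours reduced — not satisfied.
(ii) hourly-paid — met.
(c) = F AND T = false.
So (1) is not satisfied (F OR F OR F).
(a) non-exempt — holds.
(b) < 7 days' notice — holds.
So (2) is satisfied (T OR T).
Overall: F AND T → false.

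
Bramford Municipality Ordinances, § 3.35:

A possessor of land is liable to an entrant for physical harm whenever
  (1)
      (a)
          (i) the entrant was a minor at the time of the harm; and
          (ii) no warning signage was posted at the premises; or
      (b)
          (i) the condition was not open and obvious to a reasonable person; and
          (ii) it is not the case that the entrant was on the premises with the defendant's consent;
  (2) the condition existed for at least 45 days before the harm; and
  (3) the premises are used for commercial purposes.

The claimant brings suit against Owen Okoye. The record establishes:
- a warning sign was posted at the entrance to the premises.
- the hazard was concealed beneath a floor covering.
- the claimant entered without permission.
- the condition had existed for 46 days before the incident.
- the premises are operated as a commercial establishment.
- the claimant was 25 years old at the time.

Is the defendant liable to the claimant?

(i) entrant a minor — not met.
(ii) no signage posted — not met.
(a): F AND F → false.
(i) not open/obvious — holds.
(ii) not (consent to enter) — met.
(b) = T AND T = true.
(1): F OR T → true.
(2) condition ≥45 days old — satisfied.
(3) commercial use — holds.
Overall = T AND T AND T = true.

Yes — liable.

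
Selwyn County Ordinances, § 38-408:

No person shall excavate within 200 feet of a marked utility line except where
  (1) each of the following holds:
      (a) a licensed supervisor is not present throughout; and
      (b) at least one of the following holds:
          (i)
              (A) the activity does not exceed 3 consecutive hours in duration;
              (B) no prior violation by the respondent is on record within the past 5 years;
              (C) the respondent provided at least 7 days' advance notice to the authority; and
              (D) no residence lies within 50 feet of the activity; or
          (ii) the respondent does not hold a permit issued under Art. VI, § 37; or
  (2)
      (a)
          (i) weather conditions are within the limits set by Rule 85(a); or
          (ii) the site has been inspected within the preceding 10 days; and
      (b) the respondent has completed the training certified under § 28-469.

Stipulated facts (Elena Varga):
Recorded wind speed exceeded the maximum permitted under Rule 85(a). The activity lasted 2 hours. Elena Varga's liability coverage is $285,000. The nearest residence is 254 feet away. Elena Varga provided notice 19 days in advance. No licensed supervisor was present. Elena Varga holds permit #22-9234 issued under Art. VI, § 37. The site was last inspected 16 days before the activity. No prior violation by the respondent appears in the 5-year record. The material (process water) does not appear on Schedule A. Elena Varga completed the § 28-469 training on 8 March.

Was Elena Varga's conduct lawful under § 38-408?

Yes — lawful.

(a) not (supervisor present) — holds.
(A) ≤ 3 hrs duration — holds.
(B) no prior violation — satisfied.
(C) ≥7 days' notice — holds.
(D) no residence in 50 ft — satisfied.
(i): T AND T AND T AND T → true.
(ii) not (holds permit) — fails.
(b) = T OR F = true.
(1) = T AND T = true.
(i) weather ok — not satisfied.
(ii) site inspected — not met.
(a) = F OR F = false.
(b) training certified — met.
(2): F AND T → false.
Overall: T OR F → true.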